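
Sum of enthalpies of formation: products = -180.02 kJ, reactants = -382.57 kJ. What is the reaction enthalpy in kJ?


dH_rxn = sum(dH_f products) - sum(dH_f reactants)
dH_rxn = -180.02 - (-382.57)
dH_rxn = 202.55 kJ:

202.55 kJ


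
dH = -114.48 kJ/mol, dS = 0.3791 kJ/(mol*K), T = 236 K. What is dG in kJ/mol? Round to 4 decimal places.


Gibbs: dG = dH - T*dS (consistent units, dS already in kJ/(mol*K)).
T*dS = 236 * 0.3791 = 89.4676
dG = -114.48 - (89.4676)
dG = -203.9476 kJ/mol, rounded to 4 dp:

-203.9476 kJ/mol


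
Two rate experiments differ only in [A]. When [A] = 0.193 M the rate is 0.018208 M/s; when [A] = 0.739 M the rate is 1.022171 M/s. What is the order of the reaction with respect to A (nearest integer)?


Rate is proportional to [A]^n, so rate2/rate1 = ([A]2/[A]1)^n. Take logs to solve for n.
rate2/rate1 = 1.022171 / 0.018208 = 56.1386
[A]2/[A]1 = 0.739 / 0.193 = 3.829
n = ln(56.1386) / ln(3.829) = 3.0
Nearest integer order:

3


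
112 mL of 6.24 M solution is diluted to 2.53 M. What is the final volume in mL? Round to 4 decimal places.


Dilution: M1*V1 = M2*V2, solve for V2.
V2 = M1*V1 / M2
V2 = 6.24 * 112 / 2.53
V2 = 698.88 / 2.53
V2 = 276.23715415 mL, rounded to 4 dp:

276.2372 mL


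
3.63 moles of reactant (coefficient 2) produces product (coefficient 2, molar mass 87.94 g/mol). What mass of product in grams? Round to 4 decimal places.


Use the coefficient ratio to convert reactant moles to product moles, then multiply by the product's molar mass.
moles_P = moles_R * (coeff_P / coeff_R) = 3.63 * (2/2) = 3.63
mass_P = moles_P * M_P = 3.63 * 87.94
mass_P = 319.2222 g, rounded to 4 dp:

319.2222 g


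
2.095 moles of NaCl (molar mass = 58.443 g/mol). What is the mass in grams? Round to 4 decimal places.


mass = n * M
mass = 2.095 * 58.443
mass = 122.438085 g, rounded to 4 dp:

122.4381 g


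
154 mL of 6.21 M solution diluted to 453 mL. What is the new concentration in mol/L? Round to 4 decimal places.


Dilution: M1*V1 = M2*V2, solve for M2.
M2 = M1*V1 / V2
M2 = 6.21 * 154 / 453
M2 = 956.34 / 453
M2 = 2.11112583 mol/L, rounded to 4 dp:

2.1111 mol/L


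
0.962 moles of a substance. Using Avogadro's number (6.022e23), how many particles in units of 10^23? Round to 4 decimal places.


N = n * NA, then divide by 1e23 for the requested units.
N / 1e23 = n * 6.022
N / 1e23 = 0.962 * 6.022
N / 1e23 = 5.793164, rounded to 4 dp:

5.7932


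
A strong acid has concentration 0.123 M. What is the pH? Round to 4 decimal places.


A strong acid dissociates completely, so [H+] equals the given concentration.
pH = -log10([H+]) = -log10(0.123)
pH = 0.91009489, rounded to 4 dp:

0.9101


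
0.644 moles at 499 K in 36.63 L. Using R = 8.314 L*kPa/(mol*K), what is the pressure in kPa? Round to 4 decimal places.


PV = nRT, solve for P = nRT / V.
nRT = 0.644 * 8.314 * 499 = 2671.7538
P = 2671.7538 / 36.63
P = 72.93895168 kPa, rounded to 4 dp:

72.9390 kPa


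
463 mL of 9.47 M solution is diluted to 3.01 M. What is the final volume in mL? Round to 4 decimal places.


Dilution: M1*V1 = M2*V2, solve for V2.
V2 = M1*V1 / M2
V2 = 9.47 * 463 / 3.01
V2 = 4384.61 / 3.01
V2 = 1456.68106312 mL, rounded to 4 dp:

1456.6811 mL


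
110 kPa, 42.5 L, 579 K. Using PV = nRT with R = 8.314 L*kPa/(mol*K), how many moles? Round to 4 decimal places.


PV = nRT, solve for n = PV / (RT).
PV = 110 * 42.5 = 4675.0
RT = 8.314 * 579 = 4813.806
n = 4675.0 / 4813.806
n = 0.97116502 mol, rounded to 4 dp:

0.9712 mol


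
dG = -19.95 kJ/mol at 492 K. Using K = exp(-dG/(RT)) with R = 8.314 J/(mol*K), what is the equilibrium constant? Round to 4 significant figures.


dG is in kJ/mol; multiply by 1000 to match R in J/(mol*K).
RT = 8.314 * 492 = 4090.488 J/mol
exponent = -dG*1000 / (RT) = -(-19.95*1000) / 4090.488 = 4.87716869
K = exp(4.87716869)
K = 131.2585, rounded to 4 significant figures:

131.3


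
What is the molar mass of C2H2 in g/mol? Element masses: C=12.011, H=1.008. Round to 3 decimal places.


M = sum(count * atomic_mass) over atoms.
M = 2*12.011 + 2*1.008
M = 24.022 + 2.016
M = 26.038 g/mol, rounded to 3 dp:

26.038 g/mol


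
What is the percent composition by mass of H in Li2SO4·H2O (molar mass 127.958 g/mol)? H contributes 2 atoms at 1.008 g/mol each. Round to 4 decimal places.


pct = 100 * (n_elem * M_elem) / M_total
mass_contribution = 2 * 1.008 = 2.016 g/mol
pct = 100 * 2.016 / 127.958
pct = 1.57551697 %, rounded to 4 dp:

1.5755 %


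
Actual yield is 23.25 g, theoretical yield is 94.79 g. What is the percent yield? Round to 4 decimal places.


% yield = 100 * actual / theoretical
% yield = 100 * 23.25 / 94.79
% yield = 24.52790379 %, rounded to 4 dp:

24.5279 %


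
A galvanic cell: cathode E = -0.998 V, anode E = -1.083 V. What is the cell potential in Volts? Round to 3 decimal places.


Standard cell potential: E_cell = E_cathode - E_anode.
E_cell = -0.998 - (-1.083)
E_cell = 0.085 V, rounded to 3 dp:

0.085 V


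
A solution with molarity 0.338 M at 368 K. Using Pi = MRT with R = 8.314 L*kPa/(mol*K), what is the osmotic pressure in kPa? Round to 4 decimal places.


Osmotic pressure (van't Hoff): Pi = M*R*T.
RT = 8.314 * 368 = 3059.552
Pi = 0.338 * 3059.552
Pi = 1034.128576 kPa, rounded to 4 dp:

1034.1286 kPa


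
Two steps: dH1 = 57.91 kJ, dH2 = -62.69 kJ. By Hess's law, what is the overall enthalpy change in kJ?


Hess's law: enthalpy is a state function, so add the step enthalpies.
dH_total = dH1 + dH2 = 57.91 + (-62.69)
dH_total = -4.78 kJ:

-4.78 kJ


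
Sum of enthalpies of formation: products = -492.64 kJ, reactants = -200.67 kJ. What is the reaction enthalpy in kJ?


dH_rxn = sum(dH_f products) - sum(dH_f reactants)
dH_rxn = -492.64 - (-200.67)
dH_rxn = -291.97 kJ:

-291.97 kJ


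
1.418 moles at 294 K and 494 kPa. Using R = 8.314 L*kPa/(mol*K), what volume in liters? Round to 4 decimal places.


PV = nRT, solve for V = nRT / P.
nRT = 1.418 * 8.314 * 294 = 3466.0401
V = 3466.0401 / 494
V = 7.01627551 L, rounded to 4 dp:

7.0163 L


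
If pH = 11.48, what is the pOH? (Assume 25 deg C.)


At 25 deg C, pH + pOH = 14.
pOH = 14 - pH = 14 - 11.48
pOH = 2.52:

2.52


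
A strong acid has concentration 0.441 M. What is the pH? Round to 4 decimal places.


A strong acid dissociates completely, so [H+] equals the given concentration.
pH = -log10([H+]) = -log10(0.441)
pH = 0.35556141, rounded to 4 dp:

0.3556


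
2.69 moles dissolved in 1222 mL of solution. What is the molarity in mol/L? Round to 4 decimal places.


Convert volume to liters: V_L = V_mL / 1000.
V_L = 1222 / 1000 = 1.222 L
M = n / V_L = 2.69 / 1.222
M = 2.20130933 mol/L, rounded to 4 dp:

2.2013 mol/L


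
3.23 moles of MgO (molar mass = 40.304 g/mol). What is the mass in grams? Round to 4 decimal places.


mass = n * M
mass = 3.23 * 40.304
mass = 130.18192 g, rounded to 4 dp:

130.1819 g


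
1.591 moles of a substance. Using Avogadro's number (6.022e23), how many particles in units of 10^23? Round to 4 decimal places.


N = n * NA, then divide by 1e23 for the requested units.
N / 1e23 = n * 6.022
N / 1e23 = 1.591 * 6.022
N / 1e23 = 9.581002, rounded to 4 dp:

9.5810


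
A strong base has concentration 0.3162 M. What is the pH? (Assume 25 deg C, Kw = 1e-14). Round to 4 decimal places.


A strong base dissociates completely, so [OH-] equals the given concentration.
pOH = -log10([OH-]) = -log10(0.3162) = 0.500038
pH = 14 - pOH = 14 - 0.500038
pH = 13.499962, rounded to 4 dp:

13.5000


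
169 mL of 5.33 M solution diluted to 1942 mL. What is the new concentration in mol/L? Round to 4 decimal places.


Dilution: M1*V1 = M2*V2, solve for M2.
M2 = M1*V1 / V2
M2 = 5.33 * 169 / 1942
M2 = 900.77 / 1942
M2 = 0.46383625 mol/L, rounded to 4 dp:

0.4638 mol/L


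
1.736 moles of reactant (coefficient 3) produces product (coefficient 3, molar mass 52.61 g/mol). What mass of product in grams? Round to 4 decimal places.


Use the coefficient ratio to convert reactant moles to product moles, then multiply by the product's molar mass.
moles_P = moles_R * (coeff_P / coeff_R) = 1.736 * (3/3) = 1.736
mass_P = moles_P * M_P = 1.736 * 52.61
mass_P = 91.33096 g, rounded to 4 dp:

91.3310 g


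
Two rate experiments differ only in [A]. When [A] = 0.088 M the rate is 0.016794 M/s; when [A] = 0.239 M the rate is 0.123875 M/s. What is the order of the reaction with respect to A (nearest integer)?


Rate is proportional to [A]^n, so rate2/rate1 = ([A]2/[A]1)^n. Take logs to solve for n.
rate2/rate1 = 0.123875 / 0.016794 = 7.3761
[A]2/[A]1 = 0.239 / 0.088 = 2.7159
n = ln(7.3761) / ln(2.7159) = 2.0
Nearest integer order:

2


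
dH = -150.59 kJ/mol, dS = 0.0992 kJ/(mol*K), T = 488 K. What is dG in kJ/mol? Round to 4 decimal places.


Gibbs: dG = dH - T*dS (consistent units, dS already in kJ/(mol*K)).
T*dS = 488 * 0.0992 = 48.4096
dG = -150.59 - (48.4096)
dG = -198.9996 kJ/mol, rounded to 4 dp:

-198.9996 kJ/mol


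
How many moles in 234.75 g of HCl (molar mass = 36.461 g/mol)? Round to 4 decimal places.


n = mass / M
n = 234.75 / 36.461
n = 6.43838622 mol, rounded to 4 dp:

6.4384 mol


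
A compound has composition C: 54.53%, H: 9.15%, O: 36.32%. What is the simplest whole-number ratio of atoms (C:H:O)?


Assume 100 g of compound, divide each mass% by atomic mass to get moles, then normalize by the smallest to get a raw atom ratio.
Moles per 100 g: C: 54.53/12.011 = 4.54, H: 9.15/1.008 = 9.0774, O: 36.32/15.999 = 2.2701
Raw ratio (divide by min = 2.2701): C: 2.0, H: 3.999, O: 1.0
Multiply by 1 to clear fractions: C: 2.0 ~= 2, H: 3.999 ~= 4, O: 1.0 ~= 1
Reduce by GCD to get the simplest whole-number ratio:

2:4:1


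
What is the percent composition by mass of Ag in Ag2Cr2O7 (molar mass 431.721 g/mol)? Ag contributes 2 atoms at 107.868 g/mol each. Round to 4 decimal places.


pct = 100 * (n_elem * M_elem) / M_total
mass_contribution = 2 * 107.868 = 215.736 g/mol
pct = 100 * 215.736 / 431.721
pct = 49.97116193 %, rounded to 4 dp:

49.9712 %


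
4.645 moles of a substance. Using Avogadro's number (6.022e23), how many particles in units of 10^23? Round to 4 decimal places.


N = n * NA, then divide by 1e23 for the requested units.
N / 1e23 = n * 6.022
N / 1e23 = 4.645 * 6.022
N / 1e23 = 27.97219, rounded to 4 dp:

27.9722


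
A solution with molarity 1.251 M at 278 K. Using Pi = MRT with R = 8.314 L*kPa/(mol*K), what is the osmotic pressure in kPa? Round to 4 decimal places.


Osmotic pressure (van't Hoff): Pi = M*R*T.
RT = 8.314 * 278 = 2311.292
Pi = 1.251 * 2311.292
Pi = 2891.426292 kPa, rounded to 4 dp:

2891.4263 kPa


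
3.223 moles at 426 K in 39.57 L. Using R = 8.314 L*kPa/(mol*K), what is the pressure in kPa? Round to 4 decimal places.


PV = nRT, solve for P = nRT / V.
nRT = 3.223 * 8.314 * 426 = 11415.1054
P = 11415.1054 / 39.57
P = 288.47878191 kPa, rounded to 4 dp:

288.4788 kPa


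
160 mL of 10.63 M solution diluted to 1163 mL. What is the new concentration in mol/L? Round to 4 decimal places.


Dilution: M1*V1 = M2*V2, solve for M2.
M2 = M1*V1 / V2
M2 = 10.63 * 160 / 1163
M2 = 1700.8 / 1163
M2 = 1.46242476 mol/L, rounded to 4 dp:

1.4624 mol/L


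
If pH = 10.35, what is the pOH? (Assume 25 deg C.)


At 25 deg C, pH + pOH = 14.
pOH = 14 - pH = 14 - 10.35
pOH = 3.65:

3.65


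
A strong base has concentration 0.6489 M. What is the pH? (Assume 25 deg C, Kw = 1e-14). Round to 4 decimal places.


A strong base dissociates completely, so [OH-] equals the given concentration.
pOH = -log10([OH-]) = -log10(0.6489) = 0.187822
pH = 14 - pOH = 14 - 0.187822
pH = 13.812178, rounded to 4 dp:

13.8122


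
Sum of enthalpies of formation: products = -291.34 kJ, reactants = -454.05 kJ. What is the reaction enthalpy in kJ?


dH_rxn = sum(dH_f products) - sum(dH_f reactants)
dH_rxn = -291.34 - (-454.05)
dH_rxn = 162.71 kJ:

162.71 kJ


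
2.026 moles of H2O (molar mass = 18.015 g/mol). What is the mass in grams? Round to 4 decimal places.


mass = n * M
mass = 2.026 * 18.015
mass = 36.49839 g, rounded to 4 dp:

36.4984 g


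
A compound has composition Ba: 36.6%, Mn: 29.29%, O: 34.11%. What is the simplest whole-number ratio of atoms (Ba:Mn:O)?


Assume 100 g of compound, divide each mass% by atomic mass to get moles, then normalize by the smallest to get a raw atom ratio.
Moles per 100 g: Ba: 36.6/137.327 = 0.2665, Mn: 29.29/54.938 = 0.5331, O: 34.11/15.999 = 2.132
Raw ratio (divide by min = 0.2665): Ba: 1.0, Mn: 2.0, O: 8.0
Multiply by 1 to clear fractions: Ba: 1.0 ~= 1, Mn: 2.0 ~= 2, O: 8.0 ~= 8
Reduce by GCD to get the simplest whole-number ratio:

1:2:8


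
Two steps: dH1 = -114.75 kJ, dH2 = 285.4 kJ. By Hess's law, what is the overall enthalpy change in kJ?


Hess's law: enthalpy is a state function, so add the step enthalpies.
dH_total = dH1 + dH2 = -114.75 + (285.4)
dH_total = 170.65 kJ:

170.65 kJ


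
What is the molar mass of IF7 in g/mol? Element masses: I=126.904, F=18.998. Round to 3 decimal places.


M = sum(count * atomic_mass) over atoms.
M = 1*126.904 + 7*18.998
M = 126.904 + 132.986
M = 259.89 g/mol, rounded to 3 dp:

259.890 g/mol


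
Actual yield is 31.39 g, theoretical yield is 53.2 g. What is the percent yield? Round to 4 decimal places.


% yield = 100 * actual / theoretical
% yield = 100 * 31.39 / 53.2
% yield = 59.0037594 %, rounded to 4 dp:

59.0038 %


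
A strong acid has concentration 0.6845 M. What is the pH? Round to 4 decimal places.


A strong acid dissociates completely, so [H+] equals the given concentration.
pH = -log10([H+]) = -log10(0.6845)
pH = 0.16462655, rounded to 4 dp:

0.1646


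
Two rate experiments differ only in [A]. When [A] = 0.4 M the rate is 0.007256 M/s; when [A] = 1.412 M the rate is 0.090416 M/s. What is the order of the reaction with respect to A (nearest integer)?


Rate is proportional to [A]^n, so rate2/rate1 = ([A]2/[A]1)^n. Take logs to solve for n.
rate2/rate1 = 0.090416 / 0.007256 = 12.4609
[A]2/[A]1 = 1.412 / 0.4 = 3.53
n = ln(12.4609) / ln(3.53) = 2.0
Nearest integer order:

2


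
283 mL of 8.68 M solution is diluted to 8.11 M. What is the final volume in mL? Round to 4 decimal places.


Dilution: M1*V1 = M2*V2, solve for V2.
V2 = M1*V1 / M2
V2 = 8.68 * 283 / 8.11
V2 = 2456.44 / 8.11
V2 = 302.89025894 mL, rounded to 4 dp:

302.8903 mL


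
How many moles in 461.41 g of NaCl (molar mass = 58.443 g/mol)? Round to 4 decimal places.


n = mass / M
n = 461.41 / 58.443
n = 7.89504303 mol, rounded to 4 dp:

7.8950 mol


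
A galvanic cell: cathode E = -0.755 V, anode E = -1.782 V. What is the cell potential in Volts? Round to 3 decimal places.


Standard cell potential: E_cell = E_cathode - E_anode.
E_cell = -0.755 - (-1.782)
E_cell = 1.027 V, rounded to 3 dp:

1.027 V


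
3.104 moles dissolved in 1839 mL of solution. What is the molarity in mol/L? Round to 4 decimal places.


Convert volume to liters: V_L = V_mL / 1000.
V_L = 1839 / 1000 = 1.839 L
M = n / V_L = 3.104 / 1.839
M = 1.68787384 mol/L, rounded to 4 dp:

1.6879 mol/L


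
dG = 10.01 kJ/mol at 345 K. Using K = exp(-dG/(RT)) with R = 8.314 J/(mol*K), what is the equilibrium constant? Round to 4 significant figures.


dG is in kJ/mol; multiply by 1000 to match R in J/(mol*K).
RT = 8.314 * 345 = 2868.33 J/mol
exponent = -dG*1000 / (RT) = -(10.01*1000) / 2868.33 = -3.48983555
K = exp(-3.48983555)
K = 0.030505888, rounded to 4 significant figures:

0.03051


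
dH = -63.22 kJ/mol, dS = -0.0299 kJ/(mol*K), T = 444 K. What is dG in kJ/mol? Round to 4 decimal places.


Gibbs: dG = dH - T*dS (consistent units, dS already in kJ/(mol*K)).
T*dS = 444 * -0.0299 = -13.2756
dG = -63.22 - (-13.2756)
dG = -49.9444 kJ/mol, rounded to 4 dp:

-49.9444 kJ/mol


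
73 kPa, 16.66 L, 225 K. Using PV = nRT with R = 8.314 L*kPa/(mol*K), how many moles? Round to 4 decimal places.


PV = nRT, solve for n = PV / (RT).
PV = 73 * 16.66 = 1216.18
RT = 8.314 * 225 = 1870.65
n = 1216.18 / 1870.65
n = 0.65013765 mol, rounded to 4 dp:

0.6501 mol


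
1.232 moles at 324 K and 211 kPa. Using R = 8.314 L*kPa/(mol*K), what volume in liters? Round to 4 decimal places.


PV = nRT, solve for V = nRT / P.
nRT = 1.232 * 8.314 * 324 = 3318.6828
V = 3318.6828 / 211
V = 15.7283545 L, rounded to 4 dp:

15.7284 L


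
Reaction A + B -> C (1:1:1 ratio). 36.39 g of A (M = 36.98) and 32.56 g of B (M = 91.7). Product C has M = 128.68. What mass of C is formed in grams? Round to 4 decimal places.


Find moles of each reactant; the smaller value is the limiting reagent in a 1:1:1 reaction, so moles_C equals moles of the limiter.
n_A = mass_A / M_A = 36.39 / 36.98 = 0.984045 mol
n_B = mass_B / M_B = 32.56 / 91.7 = 0.355071 mol
Limiting reagent: B (smaller), n_limiting = 0.355071 mol
mass_C = n_limiting * M_C = 0.355071 * 128.68
mass_C = 45.69053628 g, rounded to 4 dp:

45.6905 g


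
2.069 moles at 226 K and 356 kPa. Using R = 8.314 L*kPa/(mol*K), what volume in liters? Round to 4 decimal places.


PV = nRT, solve for V = nRT / P.
nRT = 2.069 * 8.314 * 226 = 3887.5765
V = 3887.5765 / 356
V = 10.92015871 L, rounded to 4 dp:

10.9202 L


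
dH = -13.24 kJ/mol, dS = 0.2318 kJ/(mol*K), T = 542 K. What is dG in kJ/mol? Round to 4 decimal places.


Gibbs: dG = dH - T*dS (consistent units, dS already in kJ/(mol*K)).
T*dS = 542 * 0.2318 = 125.6356
dG = -13.24 - (125.6356)
dG = -138.8756 kJ/mol, rounded to 4 dp:

-138.8756 kJ/mol


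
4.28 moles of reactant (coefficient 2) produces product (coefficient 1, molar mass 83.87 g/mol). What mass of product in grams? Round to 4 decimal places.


Use the coefficient ratio to convert reactant moles to product moles, then multiply by the product's molar mass.
moles_P = moles_R * (coeff_P / coeff_R) = 4.28 * (1/2) = 2.14
mass_P = moles_P * M_P = 2.14 * 83.87
mass_P = 179.4818 g, rounded to 4 dp:

179.4818 g


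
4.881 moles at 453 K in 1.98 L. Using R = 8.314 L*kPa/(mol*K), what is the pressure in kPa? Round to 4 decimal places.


PV = nRT, solve for P = nRT / V.
nRT = 4.881 * 8.314 * 453 = 18383.0272
P = 18383.0272 / 1.98
P = 9284.35717172 kPa, rounded to 4 dp:

9284.3572 kPa


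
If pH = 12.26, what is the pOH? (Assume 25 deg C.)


At 25 deg C, pH + pOH = 14.
pOH = 14 - pH = 14 - 12.26
pOH = 1.74:

1.74


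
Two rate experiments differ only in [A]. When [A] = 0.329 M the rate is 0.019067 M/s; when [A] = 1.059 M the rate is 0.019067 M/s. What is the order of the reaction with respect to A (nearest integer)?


Rate is proportional to [A]^n, so rate2/rate1 = ([A]2/[A]1)^n. Take logs to solve for n.
rate2/rate1 = 0.019067 / 0.019067 = 1.0
[A]2/[A]1 = 1.059 / 0.329 = 3.2188
n = ln(1.0) / ln(3.2188) = 0.0
Nearest integer order:

0


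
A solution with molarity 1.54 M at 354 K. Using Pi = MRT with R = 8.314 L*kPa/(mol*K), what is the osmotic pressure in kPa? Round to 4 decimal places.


Osmotic pressure (van't Hoff): Pi = M*R*T.
RT = 8.314 * 354 = 2943.156
Pi = 1.54 * 2943.156
Pi = 4532.46024 kPa, rounded to 4 dp:

4532.4602 kPa


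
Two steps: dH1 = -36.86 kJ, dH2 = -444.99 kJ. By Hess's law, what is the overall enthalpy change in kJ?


Hess's law: enthalpy is a state function, so add the step enthalpies.
dH_total = dH1 + dH2 = -36.86 + (-444.99)
dH_total = -481.85 kJ:

-481.85 kJ


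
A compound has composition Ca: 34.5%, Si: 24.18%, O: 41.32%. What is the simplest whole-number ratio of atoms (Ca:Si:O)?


Assume 100 g of compound, divide each mass% by atomic mass to get moles, then normalize by the smallest to get a raw atom ratio.
Moles per 100 g: Ca: 34.5/40.078 = 0.8608, Si: 24.18/28.086 = 0.8609, O: 41.32/15.999 = 2.5827
Raw ratio (divide by min = 0.8608): Ca: 1.0, Si: 1.0, O: 3.0
Multiply by 1 to clear fractions: Ca: 1.0 ~= 1, Si: 1.0 ~= 1, O: 3.0 ~= 3
Reduce by GCD to get the simplest whole-number ratio:

1:1:3


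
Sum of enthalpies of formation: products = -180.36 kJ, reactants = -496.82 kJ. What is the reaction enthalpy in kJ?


dH_rxn = sum(dH_f products) - sum(dH_f reactants)
dH_rxn = -180.36 - (-496.82)
dH_rxn = 316.46 kJ:

316.46 kJ


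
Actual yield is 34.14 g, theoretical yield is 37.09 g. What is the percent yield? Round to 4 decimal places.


% yield = 100 * actual / theoretical
% yield = 100 * 34.14 / 37.09
% yield = 92.04637369 %, rounded to 4 dp:

92.0464 %


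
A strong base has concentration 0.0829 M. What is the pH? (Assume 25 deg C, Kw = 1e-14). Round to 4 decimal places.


A strong base dissociates completely, so [OH-] equals the given concentration.
pOH = -log10([OH-]) = -log10(0.0829) = 1.081445
pH = 14 - pOH = 14 - 1.081445
pH = 12.918555, rounded to 4 dp:

12.9186


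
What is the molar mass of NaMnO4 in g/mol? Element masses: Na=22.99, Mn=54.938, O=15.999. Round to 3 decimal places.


M = sum(count * atomic_mass) over atoms.
M = 1*22.99 + 1*54.938 + 4*15.999
M = 22.99 + 54.938 + 63.996
M = 141.924 g/mol, rounded to 3 dp:

141.924 g/mol


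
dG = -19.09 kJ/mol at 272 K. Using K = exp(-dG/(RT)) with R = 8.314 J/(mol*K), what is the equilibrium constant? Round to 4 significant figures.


dG is in kJ/mol; multiply by 1000 to match R in J/(mol*K).
RT = 8.314 * 272 = 2261.408 J/mol
exponent = -dG*1000 / (RT) = -(-19.09*1000) / 2261.408 = 8.44164344
K = exp(8.44164344)
K = 4636.168, rounded to 4 significant figures:

4636


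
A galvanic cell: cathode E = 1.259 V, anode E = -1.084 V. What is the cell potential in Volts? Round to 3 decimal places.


Standard cell potential: E_cell = E_cathode - E_anode.
E_cell = 1.259 - (-1.084)
E_cell = 2.343 V, rounded to 3 dp:

2.343 V


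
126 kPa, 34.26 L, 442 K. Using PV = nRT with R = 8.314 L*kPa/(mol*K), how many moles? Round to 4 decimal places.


PV = nRT, solve for n = PV / (RT).
PV = 126 * 34.26 = 4316.76
RT = 8.314 * 442 = 3674.788
n = 4316.76 / 3674.788
n = 1.17469634 mol, rounded to 4 dp:

1.1747 mol


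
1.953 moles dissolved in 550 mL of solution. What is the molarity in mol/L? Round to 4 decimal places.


Convert volume to liters: V_L = V_mL / 1000.
V_L = 550 / 1000 = 0.55 L
M = n / V_L = 1.953 / 0.55
M = 3.55090909 mol/L, rounded to 4 dp:

3.5509 mol/L


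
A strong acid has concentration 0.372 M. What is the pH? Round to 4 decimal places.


A strong acid dissociates completely, so [H+] equals the given concentration.
pH = -log10([H+]) = -log10(0.372)
pH = 0.42945706, rounded to 4 dp:

0.4295


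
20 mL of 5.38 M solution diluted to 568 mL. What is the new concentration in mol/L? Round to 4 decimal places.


Dilution: M1*V1 = M2*V2, solve for M2.
M2 = M1*V1 / V2
M2 = 5.38 * 20 / 568
M2 = 107.6 / 568
M2 = 0.18943662 mol/L, rounded to 4 dp:

0.1894 mol/L


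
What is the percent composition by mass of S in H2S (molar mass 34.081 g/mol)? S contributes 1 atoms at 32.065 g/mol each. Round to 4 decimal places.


pct = 100 * (n_elem * M_elem) / M_total
mass_contribution = 1 * 32.065 = 32.065 g/mol
pct = 100 * 32.065 / 34.081
pct = 94.08468061 %, rounded to 4 dp:

94.0847 %


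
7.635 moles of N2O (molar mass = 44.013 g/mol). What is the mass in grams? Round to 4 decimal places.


mass = n * M
mass = 7.635 * 44.013
mass = 336.039255 g, rounded to 4 dp:

336.0393 g


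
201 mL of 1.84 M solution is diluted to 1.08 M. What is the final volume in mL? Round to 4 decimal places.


Dilution: M1*V1 = M2*V2, solve for V2.
V2 = M1*V1 / M2
V2 = 1.84 * 201 / 1.08
V2 = 369.84 / 1.08
V2 = 342.44444444 mL, rounded to 4 dp:

342.4444 mL


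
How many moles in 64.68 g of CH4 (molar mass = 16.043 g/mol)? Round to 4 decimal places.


n = mass / M
n = 64.68 / 16.043
n = 4.0316649 mol, rounded to 4 dp:

4.0317 mol


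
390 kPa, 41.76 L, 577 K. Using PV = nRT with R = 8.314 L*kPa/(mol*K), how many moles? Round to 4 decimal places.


PV = nRT, solve for n = PV / (RT).
PV = 390 * 41.76 = 16286.4
RT = 8.314 * 577 = 4797.178
n = 16286.4 / 4797.178
n = 3.39499597 mol, rounded to 4 dp:

3.3950 mol


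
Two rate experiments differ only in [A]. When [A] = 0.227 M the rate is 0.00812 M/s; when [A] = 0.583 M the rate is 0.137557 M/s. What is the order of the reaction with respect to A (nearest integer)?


Rate is proportional to [A]^n, so rate2/rate1 = ([A]2/[A]1)^n. Take logs to solve for n.
rate2/rate1 = 0.137557 / 0.00812 = 16.9405
[A]2/[A]1 = 0.583 / 0.227 = 2.5683
n = ln(16.9405) / ln(2.5683) = 3.0
Nearest integer order:

3


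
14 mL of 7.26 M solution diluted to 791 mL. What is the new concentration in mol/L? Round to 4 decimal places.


Dilution: M1*V1 = M2*V2, solve for M2.
M2 = M1*V1 / V2
M2 = 7.26 * 14 / 791
M2 = 101.64 / 791
M2 = 0.12849558 mol/L, rounded to 4 dp:

0.1285 mol/L


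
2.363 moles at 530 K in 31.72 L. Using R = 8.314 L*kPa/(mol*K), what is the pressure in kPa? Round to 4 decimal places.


PV = nRT, solve for P = nRT / V.
nRT = 2.363 * 8.314 * 530 = 10412.3705
P = 10412.3705 / 31.72
P = 328.258843 kPa, rounded to 4 dp:

328.2588 kPa


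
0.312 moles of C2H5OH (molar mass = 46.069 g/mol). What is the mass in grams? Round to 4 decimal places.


mass = n * M
mass = 0.312 * 46.069
mass = 14.373528 g, rounded to 4 dp:

14.3735 g


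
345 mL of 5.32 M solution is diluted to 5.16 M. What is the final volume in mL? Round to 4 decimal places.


Dilution: M1*V1 = M2*V2, solve for V2.
V2 = M1*V1 / M2
V2 = 5.32 * 345 / 5.16
V2 = 1835.4 / 5.16
V2 = 355.69767442 mL, rounded to 4 dp:

355.6977 mL


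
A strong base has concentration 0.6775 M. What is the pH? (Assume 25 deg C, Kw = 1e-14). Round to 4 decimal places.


A strong base dissociates completely, so [OH-] equals the given concentration.
pOH = -log10([OH-]) = -log10(0.6775) = 0.169091
pH = 14 - pOH = 14 - 0.169091
pH = 13.830909, rounded to 4 dp:

13.8309


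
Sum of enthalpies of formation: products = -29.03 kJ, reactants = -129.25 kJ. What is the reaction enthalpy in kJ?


dH_rxn = sum(dH_f products) - sum(dH_f reactants)
dH_rxn = -29.03 - (-129.25)
dH_rxn = 100.22 kJ:

100.22 kJ


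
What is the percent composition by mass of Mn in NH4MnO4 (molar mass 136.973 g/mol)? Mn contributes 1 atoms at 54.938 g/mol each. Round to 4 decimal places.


pct = 100 * (n_elem * M_elem) / M_total
mass_contribution = 1 * 54.938 = 54.938 g/mol
pct = 100 * 54.938 / 136.973
pct = 40.10863455 %, rounded to 4 dp:

40.1086 %


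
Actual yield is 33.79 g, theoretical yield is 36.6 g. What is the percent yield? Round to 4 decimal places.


% yield = 100 * actual / theoretical
% yield = 100 * 33.79 / 36.6
% yield = 92.32240437 %, rounded to 4 dp:

92.3224 %


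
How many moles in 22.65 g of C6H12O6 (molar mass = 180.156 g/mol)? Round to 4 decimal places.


n = mass / M
n = 22.65 / 180.156
n = 0.12572437 mol, rounded to 4 dp:

0.1257 mol


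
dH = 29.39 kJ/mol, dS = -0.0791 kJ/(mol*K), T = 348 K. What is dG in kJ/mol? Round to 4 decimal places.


Gibbs: dG = dH - T*dS (consistent units, dS already in kJ/(mol*K)).
T*dS = 348 * -0.0791 = -27.5268
dG = 29.39 - (-27.5268)
dG = 56.9168 kJ/mol, rounded to 4 dp:

56.9168 kJ/mol


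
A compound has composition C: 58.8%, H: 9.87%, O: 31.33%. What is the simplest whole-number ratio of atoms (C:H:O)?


Assume 100 g of compound, divide each mass% by atomic mass to get moles, then normalize by the smallest to get a raw atom ratio.
Moles per 100 g: C: 58.8/12.011 = 4.8955, H: 9.87/1.008 = 9.7917, O: 31.33/15.999 = 1.9582
Raw ratio (divide by min = 1.9582): C: 2.5, H: 5.0, O: 1.0
Multiply by 2 to clear fractions: C: 5.0 ~= 5, H: 10.0 ~= 10, O: 2.0 ~= 2
Reduce by GCD to get the simplest whole-number ratio:

5:10:2


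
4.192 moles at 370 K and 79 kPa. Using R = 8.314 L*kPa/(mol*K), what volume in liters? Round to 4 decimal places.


PV = nRT, solve for V = nRT / P.
nRT = 4.192 * 8.314 * 370 = 12895.3466
V = 12895.3466 / 79
V = 163.23223544 L, rounded to 4 dp:

163.2322 L


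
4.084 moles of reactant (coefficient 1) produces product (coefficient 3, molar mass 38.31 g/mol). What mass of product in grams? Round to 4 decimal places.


Use the coefficient ratio to convert reactant moles to product moles, then multiply by the product's molar mass.
moles_P = moles_R * (coeff_P / coeff_R) = 4.084 * (3/1) = 12.252
mass_P = moles_P * M_P = 12.252 * 38.31
mass_P = 469.37412 g, rounded to 4 dp:

469.3741 g


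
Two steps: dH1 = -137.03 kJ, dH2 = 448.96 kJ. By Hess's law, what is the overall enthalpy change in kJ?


Hess's law: enthalpy is a state function, so add the step enthalpies.
dH_total = dH1 + dH2 = -137.03 + (448.96)
dH_total = 311.93 kJ:

311.93 kJ


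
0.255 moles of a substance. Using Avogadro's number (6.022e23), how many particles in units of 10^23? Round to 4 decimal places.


N = n * NA, then divide by 1e23 for the requested units.
N / 1e23 = n * 6.022
N / 1e23 = 0.255 * 6.022
N / 1e23 = 1.53561, rounded to 4 dp:

1.5356


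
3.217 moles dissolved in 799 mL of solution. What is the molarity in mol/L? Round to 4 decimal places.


Convert volume to liters: V_L = V_mL / 1000.
V_L = 799 / 1000 = 0.799 L
M = n / V_L = 3.217 / 0.799
M = 4.02628285 mol/L, rounded to 4 dp:

4.0263 mol/L


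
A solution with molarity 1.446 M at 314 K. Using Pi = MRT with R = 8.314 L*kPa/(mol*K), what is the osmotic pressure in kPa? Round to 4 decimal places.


Osmotic pressure (van't Hoff): Pi = M*R*T.
RT = 8.314 * 314 = 2610.596
Pi = 1.446 * 2610.596
Pi = 3774.921816 kPa, rounded to 4 dp:

3774.9218 kPa


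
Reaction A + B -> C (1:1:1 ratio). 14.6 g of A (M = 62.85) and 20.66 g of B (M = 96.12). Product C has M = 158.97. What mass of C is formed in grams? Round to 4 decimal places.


Find moles of each reactant; the smaller value is the limiting reagent in a 1:1:1 reaction, so moles_C equals moles of the limiter.
n_A = mass_A / M_A = 14.6 / 62.85 = 0.232299 mol
n_B = mass_B / M_B = 20.66 / 96.12 = 0.21494 mol
Limiting reagent: B (smaller), n_limiting = 0.21494 mol
mass_C = n_limiting * M_C = 0.21494 * 158.97
mass_C = 34.1690118 g, rounded to 4 dp:

34.1690 g


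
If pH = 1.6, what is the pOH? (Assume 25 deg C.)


At 25 deg C, pH + pOH = 14.
pOH = 14 - pH = 14 - 1.6
pOH = 12.4:

12.40


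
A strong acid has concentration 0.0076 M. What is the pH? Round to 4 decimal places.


A strong acid dissociates completely, so [H+] equals the given concentration.
pH = -log10([H+]) = -log10(0.0076)
pH = 2.11918641, rounded to 4 dp:

2.1192


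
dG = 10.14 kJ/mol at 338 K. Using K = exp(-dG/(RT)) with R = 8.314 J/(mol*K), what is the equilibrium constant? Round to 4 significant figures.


dG is in kJ/mol; multiply by 1000 to match R in J/(mol*K).
RT = 8.314 * 338 = 2810.132 J/mol
exponent = -dG*1000 / (RT) = -(10.14*1000) / 2810.132 = -3.60837142
K = exp(-3.60837142)
K = 0.027095939, rounded to 4 significant figures:

0.02710


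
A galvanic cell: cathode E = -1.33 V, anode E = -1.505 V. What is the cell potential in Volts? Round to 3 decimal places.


Standard cell potential: E_cell = E_cathode - E_anode.
E_cell = -1.33 - (-1.505)
E_cell = 0.175 V, rounded to 3 dp:

0.175 V


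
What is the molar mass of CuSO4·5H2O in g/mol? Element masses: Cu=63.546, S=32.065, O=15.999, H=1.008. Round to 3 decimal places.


M = sum(count * atomic_mass) over atoms.
M = 1*63.546 + 1*32.065 + 9*15.999 + 10*1.008
M = 63.546 + 32.065 + 143.991 + 10.08
M = 249.682 g/mol, rounded to 3 dp:

249.682 g/mol


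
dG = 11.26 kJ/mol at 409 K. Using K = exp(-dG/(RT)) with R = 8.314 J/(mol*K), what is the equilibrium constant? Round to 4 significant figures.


dG is in kJ/mol; multiply by 1000 to match R in J/(mol*K).
RT = 8.314 * 409 = 3400.426 J/mol
exponent = -dG*1000 / (RT) = -(11.26*1000) / 3400.426 = -3.31134981
K = exp(-3.31134981)
K = 0.036466917, rounded to 4 significant figures:

0.03647


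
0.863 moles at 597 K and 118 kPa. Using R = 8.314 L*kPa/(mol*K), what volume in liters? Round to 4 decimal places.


PV = nRT, solve for V = nRT / P.
nRT = 0.863 * 8.314 * 597 = 4283.4643
V = 4283.4643 / 118
V = 36.30054492 L, rounded to 4 dp:

36.3005 L


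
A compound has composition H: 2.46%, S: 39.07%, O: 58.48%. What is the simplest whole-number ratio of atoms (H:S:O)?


Assume 100 g of compound, divide each mass% by atomic mass to get moles, then normalize by the smallest to get a raw atom ratio.
Moles per 100 g: H: 2.46/1.008 = 2.4405, S: 39.07/32.065 = 1.2185, O: 58.48/15.999 = 3.6552
Raw ratio (divide by min = 1.2185): H: 2.003, S: 1.0, O: 3.0
Multiply by 1 to clear fractions: H: 2.003 ~= 2, S: 1.0 ~= 1, O: 3.0 ~= 3
Reduce by GCD to get the simplest whole-number ratio:

2:1:3


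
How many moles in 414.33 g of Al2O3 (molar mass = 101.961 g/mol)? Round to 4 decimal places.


n = mass / M
n = 414.33 / 101.961
n = 4.06361256 mol, rounded to 4 dp:

4.0636 mol


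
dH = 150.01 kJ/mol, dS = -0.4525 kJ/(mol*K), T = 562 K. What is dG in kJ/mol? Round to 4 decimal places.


Gibbs: dG = dH - T*dS (consistent units, dS already in kJ/(mol*K)).
T*dS = 562 * -0.4525 = -254.305
dG = 150.01 - (-254.305)
dG = 404.315 kJ/mol, rounded to 4 dp:

404.3150 kJ/mol


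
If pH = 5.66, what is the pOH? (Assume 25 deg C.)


At 25 deg C, pH + pOH = 14.
pOH = 14 - pH = 14 - 5.66
pOH = 8.34:

8.34


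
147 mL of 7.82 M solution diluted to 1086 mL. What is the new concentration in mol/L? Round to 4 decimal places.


Dilution: M1*V1 = M2*V2, solve for M2.
M2 = M1*V1 / V2
M2 = 7.82 * 147 / 1086
M2 = 1149.54 / 1086
M2 = 1.05850829 mol/L, rounded to 4 dp:

1.0585 mol/L


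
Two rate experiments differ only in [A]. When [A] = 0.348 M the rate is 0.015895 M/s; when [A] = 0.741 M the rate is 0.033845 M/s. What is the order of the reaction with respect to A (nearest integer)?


Rate is proportional to [A]^n, so rate2/rate1 = ([A]2/[A]1)^n. Take logs to solve for n.
rate2/rate1 = 0.033845 / 0.015895 = 2.1293
[A]2/[A]1 = 0.741 / 0.348 = 2.1293
n = ln(2.1293) / ln(2.1293) = 1.0
Nearest integer order:

1


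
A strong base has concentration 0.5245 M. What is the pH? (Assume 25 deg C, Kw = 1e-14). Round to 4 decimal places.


A strong base dissociates completely, so [OH-] equals the given concentration.
pOH = -log10([OH-]) = -log10(0.5245) = 0.280255
pH = 14 - pOH = 14 - 0.280255
pH = 13.719745, rounded to 4 dp:

13.7197


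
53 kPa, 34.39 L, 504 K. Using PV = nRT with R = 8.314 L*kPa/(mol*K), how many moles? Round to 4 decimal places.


PV = nRT, solve for n = PV / (RT).
PV = 53 * 34.39 = 1822.67
RT = 8.314 * 504 = 4190.256
n = 1822.67 / 4190.256
n = 0.4349782 mol, rounded to 4 dp:

0.4350 mol


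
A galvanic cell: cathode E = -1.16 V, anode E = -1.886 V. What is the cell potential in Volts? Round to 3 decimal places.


Standard cell potential: E_cell = E_cathode - E_anode.
E_cell = -1.16 - (-1.886)
E_cell = 0.726 V, rounded to 3 dp:

0.726 V


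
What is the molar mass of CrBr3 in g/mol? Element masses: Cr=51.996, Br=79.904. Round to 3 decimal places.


M = sum(count * atomic_mass) over atoms.
M = 1*51.996 + 3*79.904
M = 51.996 + 239.712
M = 291.708 g/mol, rounded to 3 dp:

291.708 g/mol


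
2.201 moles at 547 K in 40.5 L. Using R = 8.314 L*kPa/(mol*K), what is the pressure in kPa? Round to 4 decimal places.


PV = nRT, solve for P = nRT / V.
nRT = 2.201 * 8.314 * 547 = 10009.6154
P = 10009.6154 / 40.5
P = 247.15099753 kPa, rounded to 4 dp:

247.1510 kPa


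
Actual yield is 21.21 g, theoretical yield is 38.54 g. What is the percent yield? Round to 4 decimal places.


% yield = 100 * actual / theoretical
% yield = 100 * 21.21 / 38.54
% yield = 55.03373119 %, rounded to 4 dp:

55.0337 %


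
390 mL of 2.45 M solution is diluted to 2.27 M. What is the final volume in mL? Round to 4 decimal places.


Dilution: M1*V1 = M2*V2, solve for V2.
V2 = M1*V1 / M2
V2 = 2.45 * 390 / 2.27
V2 = 955.5 / 2.27
V2 = 420.92511013 mL, rounded to 4 dp:

420.9251 mL


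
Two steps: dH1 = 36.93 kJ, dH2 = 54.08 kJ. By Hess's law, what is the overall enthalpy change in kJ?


Hess's law: enthalpy is a state function, so add the step enthalpies.
dH_total = dH1 + dH2 = 36.93 + (54.08)
dH_total = 91.01 kJ:

91.01 kJ


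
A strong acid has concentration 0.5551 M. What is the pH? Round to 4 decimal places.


A strong acid dissociates completely, so [H+] equals the given concentration.
pH = -log10([H+]) = -log10(0.5551)
pH = 0.25562877, rounded to 4 dp:

0.2556


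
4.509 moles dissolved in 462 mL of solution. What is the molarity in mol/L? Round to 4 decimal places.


Convert volume to liters: V_L = V_mL / 1000.
V_L = 462 / 1000 = 0.462 L
M = n / V_L = 4.509 / 0.462
M = 9.75974026 mol/L, rounded to 4 dp:

9.7597 mol/L


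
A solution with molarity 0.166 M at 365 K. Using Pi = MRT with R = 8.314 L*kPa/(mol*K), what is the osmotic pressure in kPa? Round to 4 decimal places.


Osmotic pressure (van't Hoff): Pi = M*R*T.
RT = 8.314 * 365 = 3034.61
Pi = 0.166 * 3034.61
Pi = 503.74526 kPa, rounded to 4 dp:

503.7453 kPa


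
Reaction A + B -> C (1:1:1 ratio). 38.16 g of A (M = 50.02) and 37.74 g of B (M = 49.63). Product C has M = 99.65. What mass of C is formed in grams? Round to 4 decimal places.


Find moles of each reactant; the smaller value is the limiting reagent in a 1:1:1 reaction, so moles_C equals moles of the limiter.
n_A = mass_A / M_A = 38.16 / 50.02 = 0.762895 mol
n_B = mass_B / M_B = 37.74 / 49.63 = 0.760427 mol
Limiting reagent: B (smaller), n_limiting = 0.760427 mol
mass_C = n_limiting * M_C = 0.760427 * 99.65
mass_C = 75.77655055 g, rounded to 4 dp:

75.7766 g


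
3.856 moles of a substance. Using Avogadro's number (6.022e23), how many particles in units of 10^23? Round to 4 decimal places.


N = n * NA, then divide by 1e23 for the requested units.
N / 1e23 = n * 6.022
N / 1e23 = 3.856 * 6.022
N / 1e23 = 23.220832, rounded to 4 dp:

23.2208


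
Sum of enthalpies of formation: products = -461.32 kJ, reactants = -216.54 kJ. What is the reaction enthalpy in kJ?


dH_rxn = sum(dH_f products) - sum(dH_f reactants)
dH_rxn = -461.32 - (-216.54)
dH_rxn = -244.78 kJ:

-244.78 kJ


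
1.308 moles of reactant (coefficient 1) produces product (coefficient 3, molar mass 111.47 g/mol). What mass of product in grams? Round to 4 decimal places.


Use the coefficient ratio to convert reactant moles to product moles, then multiply by the product's molar mass.
moles_P = moles_R * (coeff_P / coeff_R) = 1.308 * (3/1) = 3.924
mass_P = moles_P * M_P = 3.924 * 111.47
mass_P = 437.40828 g, rounded to 4 dp:

437.4083 g


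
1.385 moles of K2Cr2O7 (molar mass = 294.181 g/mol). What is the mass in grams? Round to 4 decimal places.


mass = n * M
mass = 1.385 * 294.181
mass = 407.440685 g, rounded to 4 dp:

407.4407 g


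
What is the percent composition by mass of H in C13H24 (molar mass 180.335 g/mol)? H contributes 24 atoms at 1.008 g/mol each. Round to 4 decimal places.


pct = 100 * (n_elem * M_elem) / M_total
mass_contribution = 24 * 1.008 = 24.192 g/mol
pct = 100 * 24.192 / 180.335
pct = 13.41503313 %, rounded to 4 dp:

13.4150 %


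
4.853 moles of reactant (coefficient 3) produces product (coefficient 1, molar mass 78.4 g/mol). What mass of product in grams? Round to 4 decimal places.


Use the coefficient ratio to convert reactant moles to product moles, then multiply by the product's molar mass.
moles_P = moles_R * (coeff_P / coeff_R) = 4.853 * (1/3) = 1.617667
mass_P = moles_P * M_P = 1.617667 * 78.4
mass_P = 126.8250928 g, rounded to 4 dp:

126.8251 g


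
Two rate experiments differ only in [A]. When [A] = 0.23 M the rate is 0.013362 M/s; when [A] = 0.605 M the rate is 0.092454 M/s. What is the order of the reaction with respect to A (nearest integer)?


Rate is proportional to [A]^n, so rate2/rate1 = ([A]2/[A]1)^n. Take logs to solve for n.
rate2/rate1 = 0.092454 / 0.013362 = 6.9192
[A]2/[A]1 = 0.605 / 0.23 = 2.6304
n = ln(6.9192) / ln(2.6304) = 2.0
Nearest integer order:

2


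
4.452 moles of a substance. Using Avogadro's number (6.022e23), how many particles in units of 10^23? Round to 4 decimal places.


N = n * NA, then divide by 1e23 for the requested units.
N / 1e23 = n * 6.022
N / 1e23 = 4.452 * 6.022
N / 1e23 = 26.809944, rounded to 4 dp:

26.8099
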